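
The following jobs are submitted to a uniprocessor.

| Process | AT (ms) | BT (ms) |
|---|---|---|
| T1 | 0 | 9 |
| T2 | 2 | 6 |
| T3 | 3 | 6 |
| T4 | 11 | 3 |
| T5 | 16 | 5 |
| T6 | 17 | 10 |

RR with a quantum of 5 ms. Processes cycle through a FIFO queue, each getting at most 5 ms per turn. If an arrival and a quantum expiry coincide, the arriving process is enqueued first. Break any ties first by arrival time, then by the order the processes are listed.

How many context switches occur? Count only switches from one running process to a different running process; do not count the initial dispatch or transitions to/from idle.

Gantt: | T1 0-5 | T2 5-10 | T3 10-15 | T1 15-19 | T2 19-20 | T4 20-23 | T3 23-24 | T5 24-29 | T6 29-39 |
Completion: T1=19  T2=20  T3=24  T4=23  T5=29  T6=39
Turnaround (C−A): T1=19  T2=18  T3=21  T4=12  T5=13  T6=22

8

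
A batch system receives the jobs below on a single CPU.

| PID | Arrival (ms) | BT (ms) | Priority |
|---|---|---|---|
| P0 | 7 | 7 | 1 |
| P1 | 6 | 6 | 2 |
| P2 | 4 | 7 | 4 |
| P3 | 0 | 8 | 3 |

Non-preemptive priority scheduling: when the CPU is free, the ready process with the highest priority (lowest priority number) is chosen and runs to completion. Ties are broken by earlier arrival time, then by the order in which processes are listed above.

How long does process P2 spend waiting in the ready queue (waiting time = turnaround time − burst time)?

Schedule: | P3 0-8 | P0 8-15 | P1 15-21 | P2 21-28 |
Completion: P0=15  P1=21  P2=28  P3=8
Turnaround (C−A): P0=8  P1=15  P2=24  P3=8
Waiting(P2) = turnaround − burst = 24 − 7 = 17

17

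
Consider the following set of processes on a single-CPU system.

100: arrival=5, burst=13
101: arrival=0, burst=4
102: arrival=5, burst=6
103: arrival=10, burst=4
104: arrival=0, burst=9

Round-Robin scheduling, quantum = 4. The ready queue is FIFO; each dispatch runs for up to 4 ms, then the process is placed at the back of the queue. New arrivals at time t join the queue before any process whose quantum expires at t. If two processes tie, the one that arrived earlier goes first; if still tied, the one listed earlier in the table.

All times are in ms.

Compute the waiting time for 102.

Gantt: | 101 0-4 | 104 4-8 | 100 8-12 | 102 12-16 | 104 16-20 | 103 20-24 | 100 24-28 | 102 28-30 | 104 30-31 | 100 31-36 |
Completion: 100=36  101=4  102=30  103=24  104=31
Turnaround (C−A): 100=31  101=4  102=25  103=14  104=31
Waiting(102) = turnaround − burst = 25 − 6 = 19

19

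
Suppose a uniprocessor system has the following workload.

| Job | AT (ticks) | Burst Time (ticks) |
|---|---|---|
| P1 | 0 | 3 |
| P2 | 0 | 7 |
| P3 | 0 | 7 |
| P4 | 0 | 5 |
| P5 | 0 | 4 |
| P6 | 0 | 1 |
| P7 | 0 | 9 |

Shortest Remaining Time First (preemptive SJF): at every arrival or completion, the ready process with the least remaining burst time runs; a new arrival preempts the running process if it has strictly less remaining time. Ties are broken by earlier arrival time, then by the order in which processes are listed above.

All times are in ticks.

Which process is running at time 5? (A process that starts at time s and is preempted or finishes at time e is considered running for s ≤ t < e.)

Schedule: | P6 0-1 | P1 1-4 | P5 4-8 | P4 8-13 | P2 13-20 | P3 20-27 | P7 27-36 |
Completion: P1=4  P2=20  P3=27  P4=13  P5=8  P6=1  P7=36

P5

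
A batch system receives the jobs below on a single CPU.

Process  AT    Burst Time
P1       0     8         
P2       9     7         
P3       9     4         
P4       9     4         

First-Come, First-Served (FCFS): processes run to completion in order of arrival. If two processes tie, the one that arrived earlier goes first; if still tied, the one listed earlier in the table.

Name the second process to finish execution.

Schedule: | P1 0-8 | idle 8-9 | P2 9-16 | P3 16-20 | P4 20-24 |
Completion: P1=8  P2=16  P3=20  P4=24
Finish order: P1 → P2 → P3 → P4

P2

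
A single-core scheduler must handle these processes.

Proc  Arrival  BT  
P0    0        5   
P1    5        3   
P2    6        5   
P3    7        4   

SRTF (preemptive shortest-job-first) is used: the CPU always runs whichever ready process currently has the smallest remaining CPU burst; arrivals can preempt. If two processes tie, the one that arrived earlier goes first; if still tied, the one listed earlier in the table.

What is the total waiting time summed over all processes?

7

Timeline: | P0 0-5 | P1 5-8 | P3 8-12 | P2 12-17 |
Completion: P0=5  P1=8  P2=17  P3=12
Waiting = turnaround − burst: P0=0, P1=0, P2=6, P3=1
Total waiting = 0 + 0 + 6 + 1 = 7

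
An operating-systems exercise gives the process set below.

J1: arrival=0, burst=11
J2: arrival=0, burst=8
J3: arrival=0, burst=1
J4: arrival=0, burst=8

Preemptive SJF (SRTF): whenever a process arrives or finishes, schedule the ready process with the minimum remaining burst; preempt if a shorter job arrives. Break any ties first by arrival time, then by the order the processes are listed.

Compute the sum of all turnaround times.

Timeline: | J3 0-1 | J2 1-9 | J4 9-17 | J1 17-28 |
Completion: J1=28  J2=9  J3=1  J4=17
Turnaround = completion − arrival: J1=28, J2=9, J3=1, J4=17
Total turnaround = 28 + 9 + 1 + 17 = 55

55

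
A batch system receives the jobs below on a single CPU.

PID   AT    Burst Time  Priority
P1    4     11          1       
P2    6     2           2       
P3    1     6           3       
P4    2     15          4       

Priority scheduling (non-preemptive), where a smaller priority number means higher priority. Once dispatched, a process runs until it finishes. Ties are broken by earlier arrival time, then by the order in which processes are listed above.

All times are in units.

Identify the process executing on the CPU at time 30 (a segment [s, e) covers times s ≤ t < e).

Gantt: | idle 0-1 | P3 1-7 | P1 7-18 | P2 18-20 | P4 20-35 |
Completion: P1=18  P2=20  P3=7  P4=35

P4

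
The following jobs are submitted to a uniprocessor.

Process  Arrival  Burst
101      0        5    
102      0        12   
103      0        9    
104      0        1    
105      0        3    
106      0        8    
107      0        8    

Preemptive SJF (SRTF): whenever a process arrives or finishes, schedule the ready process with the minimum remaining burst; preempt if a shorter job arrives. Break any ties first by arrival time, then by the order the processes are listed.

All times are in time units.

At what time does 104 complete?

1

Timeline: | 104 0-1 | 105 1-4 | 101 4-9 | 106 9-17 | 107 17-25 | 103 25-34 | 102 34-46 |
Completion: 101=9  102=46  103=34  104=1  105=4  106=17  107=25
Turnaround (C−A): 101=9  102=46  103=34  104=1  105=4  106=17  107=25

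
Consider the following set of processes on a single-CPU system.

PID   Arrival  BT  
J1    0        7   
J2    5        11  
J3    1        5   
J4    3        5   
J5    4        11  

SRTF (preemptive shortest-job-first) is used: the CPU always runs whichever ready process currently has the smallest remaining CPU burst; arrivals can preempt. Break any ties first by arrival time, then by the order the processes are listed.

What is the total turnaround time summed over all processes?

Schedule: | J1 0-1 | J3 1-6 | J4 6-11 | J1 11-17 | J5 17-28 | J2 28-39 |
Completion: J1=17  J2=39  J3=6  J4=11  J5=28
Turnaround (C−A): J1=17  J2=34  J3=5  J4=8  J5=24
Turnaround = completion − arrival: J1=17, J2=34, J3=5, J4=8, J5=24
Total turnaround = 17 + 34 + 5 + 8 + 24 = 88

88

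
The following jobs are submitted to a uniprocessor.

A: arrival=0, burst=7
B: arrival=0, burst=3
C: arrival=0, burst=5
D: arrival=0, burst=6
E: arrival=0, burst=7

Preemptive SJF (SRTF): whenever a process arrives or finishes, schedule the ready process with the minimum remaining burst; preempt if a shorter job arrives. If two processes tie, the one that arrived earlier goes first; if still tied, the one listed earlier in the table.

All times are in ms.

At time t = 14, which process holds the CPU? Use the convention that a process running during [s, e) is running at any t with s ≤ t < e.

A

Gantt: | B 0-3 | C 3-8 | D 8-14 | A 14-21 | E 21-28 |
Completion: A=21  B=3  C=8  D=14  E=28
Turnaround (C−A): A=21  B=3  C=8  D=14  E=28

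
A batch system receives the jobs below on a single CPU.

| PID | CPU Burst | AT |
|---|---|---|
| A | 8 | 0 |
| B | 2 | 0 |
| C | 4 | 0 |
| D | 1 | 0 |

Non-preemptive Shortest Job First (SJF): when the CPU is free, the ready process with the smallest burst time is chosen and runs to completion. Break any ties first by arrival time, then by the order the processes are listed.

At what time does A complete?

Gantt: | D 0-1 | B 1-3 | C 3-7 | A 7-15 |
Completion: A=15  B=3  C=7  D=1
Turnaround (C−A): A=15  B=3  C=7  D=1

15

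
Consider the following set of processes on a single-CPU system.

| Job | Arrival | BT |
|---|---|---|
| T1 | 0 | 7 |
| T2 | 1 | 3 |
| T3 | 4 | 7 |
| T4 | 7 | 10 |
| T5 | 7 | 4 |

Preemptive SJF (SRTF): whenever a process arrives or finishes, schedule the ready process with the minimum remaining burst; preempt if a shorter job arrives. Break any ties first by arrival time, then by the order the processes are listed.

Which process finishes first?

T2

Schedule: | T1 0-1 | T2 1-4 | T1 4-10 | T5 10-14 | T3 14-21 | T4 21-31 |
Completion: T1=10  T2=4  T3=21  T4=31  T5=14
Finish order: T2 → T1 → T5 → T3 → T4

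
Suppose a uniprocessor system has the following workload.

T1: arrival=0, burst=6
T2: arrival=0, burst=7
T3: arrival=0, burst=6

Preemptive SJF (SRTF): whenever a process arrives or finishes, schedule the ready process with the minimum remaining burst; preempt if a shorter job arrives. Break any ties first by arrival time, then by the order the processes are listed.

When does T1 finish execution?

Timeline: | T1 0-6 | T3 6-12 | T2 12-19 |
Completion: T1=6  T2=19  T3=12
Turnaround (C−A): T1=6  T2=19  T3=12

6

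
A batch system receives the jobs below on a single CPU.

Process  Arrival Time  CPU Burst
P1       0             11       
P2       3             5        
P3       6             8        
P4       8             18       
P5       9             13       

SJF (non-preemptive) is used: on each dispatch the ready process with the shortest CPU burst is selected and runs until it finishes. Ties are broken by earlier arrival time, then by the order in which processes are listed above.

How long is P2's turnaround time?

13

Timeline: | P1 0-11 | P2 11-16 | P3 16-24 | P5 24-37 | P4 37-55 |
Completion: P1=11  P2=16  P3=24  P4=55  P5=37
Turnaround (C−A): P1=11  P2=13  P3=18  P4=47  P5=28
Turnaround(P2) = completion − arrival = 16 − 3 = 13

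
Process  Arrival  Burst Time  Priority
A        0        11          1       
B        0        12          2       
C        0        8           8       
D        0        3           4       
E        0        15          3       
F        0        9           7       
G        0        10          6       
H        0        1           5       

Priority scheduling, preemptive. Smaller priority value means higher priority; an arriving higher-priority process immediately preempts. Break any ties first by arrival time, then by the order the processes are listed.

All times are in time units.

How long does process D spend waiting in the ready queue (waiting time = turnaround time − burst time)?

38

Schedule: | A 0-11 | B 11-23 | E 23-38 | D 38-41 | H 41-42 | G 42-52 | F 52-61 | C 61-69 |
Completion: A=11  B=23  C=69  D=41  E=38  F=61  G=52  H=42
Waiting(D) = turnaround − burst = 41 − 3 = 38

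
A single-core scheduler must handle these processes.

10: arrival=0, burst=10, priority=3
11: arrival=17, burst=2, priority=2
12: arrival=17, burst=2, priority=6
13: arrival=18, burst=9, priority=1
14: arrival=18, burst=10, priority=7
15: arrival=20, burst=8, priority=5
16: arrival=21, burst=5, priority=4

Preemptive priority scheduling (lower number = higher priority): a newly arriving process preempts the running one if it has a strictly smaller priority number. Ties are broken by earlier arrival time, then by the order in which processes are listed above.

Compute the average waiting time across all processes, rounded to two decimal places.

Timeline: | 10 0-10 | idle 10-17 | 11 17-18 | 13 18-27 | 11 27-28 | 16 28-33 | 15 33-41 | 12 41-43 | 14 43-53 |
Completion: 10=10  11=28  12=43  13=27  14=53  15=41  16=33
Turnaround (C−A): 10=10  11=11  12=26  13=9  14=35  15=21  16=12
Waiting times: 10=0, 11=9, 12=24, 13=0, 14=25, 15=13, 16=7
Average waiting = (0+9+24+0+25+13+7) / 7 = 78/7 = 11.14

11.14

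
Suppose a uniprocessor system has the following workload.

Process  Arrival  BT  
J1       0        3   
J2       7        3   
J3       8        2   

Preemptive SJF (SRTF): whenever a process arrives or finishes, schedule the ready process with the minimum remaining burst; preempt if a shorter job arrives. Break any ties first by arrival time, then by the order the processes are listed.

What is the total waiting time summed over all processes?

Gantt: | J1 0-3 | idle 3-7 | J2 7-10 | J3 10-12 |
Completion: J1=3  J2=10  J3=12
Waiting = turnaround − burst: J1=0, J2=0, J3=2
Total waiting = 0 + 0 + 2 = 2

2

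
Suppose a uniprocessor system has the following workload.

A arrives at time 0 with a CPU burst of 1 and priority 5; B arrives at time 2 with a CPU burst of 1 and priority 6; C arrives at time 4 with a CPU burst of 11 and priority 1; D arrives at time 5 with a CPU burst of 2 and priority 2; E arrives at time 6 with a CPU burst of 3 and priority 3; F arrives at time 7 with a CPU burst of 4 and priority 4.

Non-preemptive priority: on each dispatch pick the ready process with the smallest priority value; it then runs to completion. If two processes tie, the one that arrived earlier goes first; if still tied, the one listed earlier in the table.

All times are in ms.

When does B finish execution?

3

Schedule: | A 0-1 | idle 1-2 | B 2-3 | idle 3-4 | C 4-15 | D 15-17 | E 17-20 | F 20-24 |
Completion: A=1  B=3  C=15  D=17  E=20  F=24
Turnaround (C−A): A=1  B=1  C=11  D=12  E=14  F=17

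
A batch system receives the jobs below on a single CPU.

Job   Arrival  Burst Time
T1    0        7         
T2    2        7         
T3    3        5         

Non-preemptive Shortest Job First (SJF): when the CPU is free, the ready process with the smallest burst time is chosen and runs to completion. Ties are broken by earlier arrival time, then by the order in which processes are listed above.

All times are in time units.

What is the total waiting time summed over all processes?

Schedule: | T1 0-7 | T3 7-12 | T2 12-19 |
Completion: T1=7  T2=19  T3=12
Waiting = turnaround − burst: T1=0, T2=10, T3=4
Total waiting = 0 + 10 + 4 = 14

14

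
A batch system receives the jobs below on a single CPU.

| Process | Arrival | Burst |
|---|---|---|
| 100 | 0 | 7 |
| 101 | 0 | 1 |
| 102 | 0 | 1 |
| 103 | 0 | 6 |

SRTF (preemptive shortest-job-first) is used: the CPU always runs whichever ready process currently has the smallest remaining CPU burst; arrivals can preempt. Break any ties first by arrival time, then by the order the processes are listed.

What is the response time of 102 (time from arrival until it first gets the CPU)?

1

Schedule: | 101 0-1 | 102 1-2 | 103 2-8 | 100 8-15 |
Completion: 100=15  101=1  102=2  103=8
Response(102) = first start − arrival = 1 − 0 = 1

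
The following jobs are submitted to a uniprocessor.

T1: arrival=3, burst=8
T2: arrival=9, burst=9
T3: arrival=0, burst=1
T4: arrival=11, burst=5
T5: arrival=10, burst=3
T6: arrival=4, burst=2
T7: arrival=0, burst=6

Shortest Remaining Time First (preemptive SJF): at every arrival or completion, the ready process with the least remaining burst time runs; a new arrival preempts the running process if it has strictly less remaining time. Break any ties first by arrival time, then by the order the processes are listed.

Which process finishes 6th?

T1

Timeline: | T3 0-1 | T7 1-4 | T6 4-6 | T7 6-9 | T1 9-10 | T5 10-13 | T4 13-18 | T1 18-25 | T2 25-34 |
Completion: T1=25  T2=34  T3=1  T4=18  T5=13  T6=6  T7=9
Turnaround (C−A): T1=22  T2=25  T3=1  T4=7  T5=3  T6=2  T7=9
Finish order: T3 → T6 → T7 → T5 → T4 → T1 → T2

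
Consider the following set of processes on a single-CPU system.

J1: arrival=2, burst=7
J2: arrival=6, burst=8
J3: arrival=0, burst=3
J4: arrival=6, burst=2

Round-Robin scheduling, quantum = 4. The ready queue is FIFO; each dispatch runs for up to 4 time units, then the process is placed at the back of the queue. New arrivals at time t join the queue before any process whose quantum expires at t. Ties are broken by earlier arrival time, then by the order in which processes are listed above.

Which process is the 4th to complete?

J2

Gantt: | J3 0-3 | J1 3-7 | J2 7-11 | J4 11-13 | J1 13-16 | J2 16-20 |
Completion: J1=16  J2=20  J3=3  J4=13
Turnaround (C−A): J1=14  J2=14  J3=3  J4=7
Finish order: J3 → J4 → J1 → J2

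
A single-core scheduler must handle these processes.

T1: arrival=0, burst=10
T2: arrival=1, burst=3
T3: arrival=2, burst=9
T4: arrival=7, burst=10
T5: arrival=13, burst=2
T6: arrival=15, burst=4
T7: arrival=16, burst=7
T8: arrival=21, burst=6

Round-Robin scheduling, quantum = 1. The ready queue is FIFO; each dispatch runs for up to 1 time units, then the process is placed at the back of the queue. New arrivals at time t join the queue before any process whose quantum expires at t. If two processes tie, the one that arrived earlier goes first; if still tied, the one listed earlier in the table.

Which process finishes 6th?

Gantt: | T1 0-1 | T2 1-2 | T1 2-3 | T3 3-4 | T2 4-5 | T1 5-6 | T3 6-7 | T2 7-8 | T1 8-9 | T4 9-10 | T3 10-11 | T1 11-12 | T4 12-13 | T3 13-14 | T1 14-15 | T5 15-16 | T4 16-17 | T3 17-18 | T6 18-19 | T1 19-20 | T7 20-21 | T5 21-22 | T4 22-23 | T3 23-24 | T6 24-25 | T1 25-26 | T8 26-27 | T7 27-28 | T4 28-29 | T3 29-30 | T6 30-31 | T1 31-32 | T8 32-33 | T7 33-34 | T4 34-35 | T3 35-36 | T6 36-37 | T1 37-38 | T8 38-39 | T7 39-40 | T4 40-41 | T3 41-42 | T8 42-43 | T7 43-44 | T4 44-45 | T8 45-46 | T7 46-47 | T4 47-48 | T8 48-49 | T7 49-50 | T4 50-51 |
Completion: T1=38  T2=8  T3=42  T4=51  T5=22  T6=37  T7=50  T8=49
Turnaround (C−A): T1=38  T2=7  T3=40  T4=44  T5=9  T6=22  T7=34  T8=28
Finish order: T2 → T5 → T6 → T1 → T3 → T8 → T7 → T4

T8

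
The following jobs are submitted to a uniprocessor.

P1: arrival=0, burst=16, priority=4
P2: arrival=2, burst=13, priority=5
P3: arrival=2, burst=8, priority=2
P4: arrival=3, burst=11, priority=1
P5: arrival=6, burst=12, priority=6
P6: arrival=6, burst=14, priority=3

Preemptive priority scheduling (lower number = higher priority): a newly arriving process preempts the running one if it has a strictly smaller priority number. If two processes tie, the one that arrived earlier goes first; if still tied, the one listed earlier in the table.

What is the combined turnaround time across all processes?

236

Gantt: | P1 0-2 | P3 2-3 | P4 3-14 | P3 14-21 | P6 21-35 | P1 35-49 | P2 49-62 | P5 62-74 |
Completion: P1=49  P2=62  P3=21  P4=14  P5=74  P6=35
Turnaround (C−A): P1=49  P2=60  P3=19  P4=11  P5=68  P6=29
Turnaround = completion − arrival: P1=49, P2=60, P3=19, P4=11, P5=68, P6=29
Total turnaround = 49 + 60 + 19 + 11 + 68 + 29 = 236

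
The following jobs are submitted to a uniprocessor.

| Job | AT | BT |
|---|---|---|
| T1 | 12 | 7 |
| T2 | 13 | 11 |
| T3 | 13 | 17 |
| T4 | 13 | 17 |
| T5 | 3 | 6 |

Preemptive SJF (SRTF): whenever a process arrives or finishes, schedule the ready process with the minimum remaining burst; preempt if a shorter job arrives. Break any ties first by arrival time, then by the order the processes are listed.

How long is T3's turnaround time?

Timeline: | idle 0-3 | T5 3-9 | idle 9-12 | T1 12-19 | T2 19-30 | T3 30-47 | T4 47-64 |
Completion: T1=19  T2=30  T3=47  T4=64  T5=9
Turnaround(T3) = completion − arrival = 47 − 13 = 34

34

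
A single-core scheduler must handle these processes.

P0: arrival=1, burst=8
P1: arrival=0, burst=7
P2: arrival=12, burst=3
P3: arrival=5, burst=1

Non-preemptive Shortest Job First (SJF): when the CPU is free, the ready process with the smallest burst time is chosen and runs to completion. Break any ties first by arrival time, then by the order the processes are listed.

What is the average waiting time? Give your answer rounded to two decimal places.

3.25

Gantt: | P1 0-7 | P3 7-8 | P0 8-16 | P2 16-19 |
Completion: P0=16  P1=7  P2=19  P3=8
Turnaround (C−A): P0=15  P1=7  P2=7  P3=3
Waiting times: P0=7, P1=0, P2=4, P3=2
Average waiting = (7+0+4+2) / 4 = 13/4 = 3.25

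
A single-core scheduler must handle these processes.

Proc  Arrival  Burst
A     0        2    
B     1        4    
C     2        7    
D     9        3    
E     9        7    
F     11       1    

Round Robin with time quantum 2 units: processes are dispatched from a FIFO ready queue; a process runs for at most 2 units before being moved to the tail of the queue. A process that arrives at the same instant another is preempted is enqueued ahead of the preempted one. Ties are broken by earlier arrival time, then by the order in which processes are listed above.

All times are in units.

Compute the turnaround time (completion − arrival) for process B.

Schedule: | A 0-2 | B 2-4 | C 4-6 | B 6-8 | C 8-10 | D 10-12 | E 12-14 | C 14-16 | F 16-17 | D 17-18 | E 18-20 | C 20-21 | E 21-24 |
Completion: A=2  B=8  C=21  D=18  E=24  F=17
Turnaround (C−A): A=2  B=7  C=19  D=9  E=15  F=6
Turnaround(B) = completion − arrival = 8 − 1 = 7

7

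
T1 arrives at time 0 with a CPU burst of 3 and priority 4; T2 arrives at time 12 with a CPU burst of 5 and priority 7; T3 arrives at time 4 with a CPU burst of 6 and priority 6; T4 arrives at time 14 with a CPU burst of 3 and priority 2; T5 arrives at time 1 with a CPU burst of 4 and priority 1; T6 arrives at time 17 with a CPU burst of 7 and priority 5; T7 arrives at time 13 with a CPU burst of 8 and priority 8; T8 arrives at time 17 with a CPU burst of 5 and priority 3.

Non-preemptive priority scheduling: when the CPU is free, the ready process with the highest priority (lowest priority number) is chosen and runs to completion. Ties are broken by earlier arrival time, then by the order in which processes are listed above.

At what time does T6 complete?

33

Timeline: | T1 0-3 | T5 3-7 | T3 7-13 | T2 13-18 | T4 18-21 | T8 21-26 | T6 26-33 | T7 33-41 |
Completion: T1=3  T2=18  T3=13  T4=21  T5=7  T6=33  T7=41  T8=26
Turnaround (C−A): T1=3  T2=6  T3=9  T4=7  T5=6  T6=16  T7=28  T8=9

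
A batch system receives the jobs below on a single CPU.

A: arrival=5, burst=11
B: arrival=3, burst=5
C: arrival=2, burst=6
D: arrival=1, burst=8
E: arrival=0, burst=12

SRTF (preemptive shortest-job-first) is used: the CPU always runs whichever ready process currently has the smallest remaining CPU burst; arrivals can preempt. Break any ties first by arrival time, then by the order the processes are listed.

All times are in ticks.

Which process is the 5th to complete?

Gantt: | E 0-1 | D 1-2 | C 2-8 | B 8-13 | D 13-20 | E 20-31 | A 31-42 |
Completion: A=42  B=13  C=8  D=20  E=31
Finish order: C → B → D → E → A

A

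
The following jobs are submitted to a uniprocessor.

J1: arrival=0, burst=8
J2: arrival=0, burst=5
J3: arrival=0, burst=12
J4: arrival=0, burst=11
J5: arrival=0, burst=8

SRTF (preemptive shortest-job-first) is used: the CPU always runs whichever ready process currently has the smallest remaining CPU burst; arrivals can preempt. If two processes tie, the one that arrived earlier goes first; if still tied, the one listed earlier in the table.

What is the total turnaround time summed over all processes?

Schedule: | J2 0-5 | J1 5-13 | J5 13-21 | J4 21-32 | J3 32-44 |
Completion: J1=13  J2=5  J3=44  J4=32  J5=21
Turnaround (C−A): J1=13  J2=5  J3=44  J4=32  J5=21
Turnaround = completion − arrival: J1=13, J2=5, J3=44, J4=32, J5=21
Total turnaround = 13 + 5 + 44 + 32 + 21 = 115

115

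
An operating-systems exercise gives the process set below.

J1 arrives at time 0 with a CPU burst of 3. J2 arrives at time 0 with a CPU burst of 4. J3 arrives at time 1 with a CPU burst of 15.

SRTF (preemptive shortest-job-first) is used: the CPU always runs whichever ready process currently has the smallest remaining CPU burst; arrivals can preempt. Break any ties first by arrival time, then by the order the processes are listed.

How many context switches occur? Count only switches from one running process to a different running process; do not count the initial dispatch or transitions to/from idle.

Timeline: | J1 0-3 | J2 3-7 | J3 7-22 |
Completion: J1=3  J2=7  J3=22
Turnaround (C−A): J1=3  J2=7  J3=21

2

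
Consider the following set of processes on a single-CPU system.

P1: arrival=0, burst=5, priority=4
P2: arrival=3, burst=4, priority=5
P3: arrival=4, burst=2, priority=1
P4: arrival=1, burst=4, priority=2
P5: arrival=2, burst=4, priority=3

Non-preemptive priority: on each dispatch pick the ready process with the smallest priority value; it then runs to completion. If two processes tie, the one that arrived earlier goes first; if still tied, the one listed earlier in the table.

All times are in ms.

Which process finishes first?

Timeline: | P1 0-5 | P3 5-7 | P4 7-11 | P5 11-15 | P2 15-19 |
Completion: P1=5  P2=19  P3=7  P4=11  P5=15
Finish order: P1 → P3 → P4 → P5 → P2

P1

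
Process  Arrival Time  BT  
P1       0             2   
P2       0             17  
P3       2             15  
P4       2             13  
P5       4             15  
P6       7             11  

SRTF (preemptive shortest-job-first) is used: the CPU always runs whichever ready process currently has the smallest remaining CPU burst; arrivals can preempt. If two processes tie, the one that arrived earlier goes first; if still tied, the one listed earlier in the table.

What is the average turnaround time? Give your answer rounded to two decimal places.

33.00

Schedule: | P1 0-2 | P4 2-15 | P6 15-26 | P3 26-41 | P5 41-56 | P2 56-73 |
Completion: P1=2  P2=73  P3=41  P4=15  P5=56  P6=26
Turnaround (C−A): P1=2  P2=73  P3=39  P4=13  P5=52  P6=19
Turnaround times: P1=2, P2=73, P3=39, P4=13, P5=52, P6=19
Average turnaround = (2+73+39+13+52+19) / 6 = 198/6 = 33.00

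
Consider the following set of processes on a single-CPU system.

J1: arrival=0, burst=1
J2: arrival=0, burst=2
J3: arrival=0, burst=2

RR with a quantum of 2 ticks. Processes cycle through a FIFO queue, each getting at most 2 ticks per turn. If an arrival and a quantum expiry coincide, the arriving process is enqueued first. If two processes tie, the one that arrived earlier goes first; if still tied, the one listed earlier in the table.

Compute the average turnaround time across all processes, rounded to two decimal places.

3.00

Schedule: | J1 0-1 | J2 1-3 | J3 3-5 |
Completion: J1=1  J2=3  J3=5
Turnaround (C−A): J1=1  J2=3  J3=5
Turnaround times: J1=1, J2=3, J3=5
Average turnaround = (1+3+5) / 3 = 9/3 = 3.00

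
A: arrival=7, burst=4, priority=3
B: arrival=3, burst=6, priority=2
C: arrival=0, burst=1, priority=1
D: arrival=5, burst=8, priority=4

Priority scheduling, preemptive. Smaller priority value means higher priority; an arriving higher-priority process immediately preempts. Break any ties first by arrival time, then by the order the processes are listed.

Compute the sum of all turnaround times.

29

Gantt: | C 0-1 | idle 1-3 | B 3-9 | A 9-13 | D 13-21 |
Completion: A=13  B=9  C=1  D=21
Turnaround (C−A): A=6  B=6  C=1  D=16
Turnaround = completion − arrival: A=6, B=6, C=1, D=16
Total turnaround = 6 + 6 + 1 + 16 = 29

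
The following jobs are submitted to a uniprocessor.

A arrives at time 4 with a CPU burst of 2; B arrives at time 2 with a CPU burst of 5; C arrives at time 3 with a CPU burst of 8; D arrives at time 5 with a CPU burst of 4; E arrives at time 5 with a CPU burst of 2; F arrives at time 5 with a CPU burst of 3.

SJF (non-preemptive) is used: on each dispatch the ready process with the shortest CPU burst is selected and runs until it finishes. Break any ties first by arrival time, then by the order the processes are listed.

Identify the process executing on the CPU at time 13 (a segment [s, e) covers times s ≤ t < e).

Schedule: | idle 0-2 | B 2-7 | A 7-9 | E 9-11 | F 11-14 | D 14-18 | C 18-26 |
Completion: A=9  B=7  C=26  D=18  E=11  F=14
Turnaround (C−A): A=5  B=5  C=23  D=13  E=6  F=9

F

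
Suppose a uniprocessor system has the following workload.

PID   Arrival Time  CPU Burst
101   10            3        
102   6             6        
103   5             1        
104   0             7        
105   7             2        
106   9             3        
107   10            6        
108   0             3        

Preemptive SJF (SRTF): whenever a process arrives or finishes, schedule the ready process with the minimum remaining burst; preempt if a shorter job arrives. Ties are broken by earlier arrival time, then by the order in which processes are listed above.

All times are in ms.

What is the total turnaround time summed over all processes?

Timeline: | 108 0-3 | 104 3-5 | 103 5-6 | 104 6-7 | 105 7-9 | 106 9-12 | 101 12-15 | 104 15-19 | 102 19-25 | 107 25-31 |
Completion: 101=15  102=25  103=6  104=19  105=9  106=12  107=31  108=3
Turnaround (C−A): 101=5  102=19  103=1  104=19  105=2  106=3  107=21  108=3
Turnaround = completion − arrival: 101=5, 102=19, 103=1, 104=19, 105=2, 106=3, 107=21, 108=3
Total turnaround = 5 + 19 + 1 + 19 + 2 + 3 + 21 + 3 = 73

73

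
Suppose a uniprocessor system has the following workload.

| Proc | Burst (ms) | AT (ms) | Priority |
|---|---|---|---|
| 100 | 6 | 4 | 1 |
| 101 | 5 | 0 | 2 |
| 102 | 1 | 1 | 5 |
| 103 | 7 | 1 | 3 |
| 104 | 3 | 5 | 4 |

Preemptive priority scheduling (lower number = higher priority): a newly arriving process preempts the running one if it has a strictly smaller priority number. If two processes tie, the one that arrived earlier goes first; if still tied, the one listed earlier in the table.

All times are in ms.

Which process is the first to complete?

Timeline: | 101 0-4 | 100 4-10 | 101 10-11 | 103 11-18 | 104 18-21 | 102 21-22 |
Completion: 100=10  101=11  102=22  103=18  104=21
Finish order: 100 → 101 → 103 → 104 → 102

100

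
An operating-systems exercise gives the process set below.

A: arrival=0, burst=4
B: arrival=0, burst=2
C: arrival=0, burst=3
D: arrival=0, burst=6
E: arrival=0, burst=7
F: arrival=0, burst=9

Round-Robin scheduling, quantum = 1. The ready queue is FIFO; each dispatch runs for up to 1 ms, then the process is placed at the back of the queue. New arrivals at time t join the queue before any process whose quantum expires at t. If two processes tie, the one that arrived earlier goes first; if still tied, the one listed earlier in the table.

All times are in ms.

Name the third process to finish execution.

Timeline: | A 0-1 | B 1-2 | C 2-3 | D 3-4 | E 4-5 | F 5-6 | A 6-7 | B 7-8 | C 8-9 | D 9-10 | E 10-11 | F 11-12 | A 12-13 | C 13-14 | D 14-15 | E 15-16 | F 16-17 | A 17-18 | D 18-19 | E 19-20 | F 20-21 | D 21-22 | E 22-23 | F 23-24 | D 24-25 | E 25-26 | F 26-27 | E 27-28 | F 28-31 |
Completion: A=18  B=8  C=14  D=25  E=28  F=31
Turnaround (C−A): A=18  B=8  C=14  D=25  E=28  F=31
Finish order: B → C → A → D → E → F

A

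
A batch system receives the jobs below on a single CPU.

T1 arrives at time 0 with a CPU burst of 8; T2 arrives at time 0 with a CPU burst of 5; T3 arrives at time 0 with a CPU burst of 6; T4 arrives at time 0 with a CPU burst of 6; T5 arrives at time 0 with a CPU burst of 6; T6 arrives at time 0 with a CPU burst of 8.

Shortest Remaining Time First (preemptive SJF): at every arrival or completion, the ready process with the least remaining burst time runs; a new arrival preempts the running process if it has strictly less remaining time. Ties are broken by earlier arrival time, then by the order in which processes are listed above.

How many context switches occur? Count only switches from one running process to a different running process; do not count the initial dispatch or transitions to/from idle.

5

Gantt: | T2 0-5 | T3 5-11 | T4 11-17 | T5 17-23 | T1 23-31 | T6 31-39 |
Completion: T1=31  T2=5  T3=11  T4=17  T5=23  T6=39
Turnaround (C−A): T1=31  T2=5  T3=11  T4=17  T5=23  T6=39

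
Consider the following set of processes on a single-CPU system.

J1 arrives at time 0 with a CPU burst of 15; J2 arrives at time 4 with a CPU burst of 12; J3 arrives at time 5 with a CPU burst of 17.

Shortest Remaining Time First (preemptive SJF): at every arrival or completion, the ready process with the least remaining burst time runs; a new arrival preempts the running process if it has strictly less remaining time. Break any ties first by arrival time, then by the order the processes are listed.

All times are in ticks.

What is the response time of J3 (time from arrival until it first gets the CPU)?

22

Gantt: | J1 0-15 | J2 15-27 | J3 27-44 |
Completion: J1=15  J2=27  J3=44
Turnaround (C−A): J1=15  J2=23  J3=39
Response(J3) = first start − arrival = 27 − 5 = 22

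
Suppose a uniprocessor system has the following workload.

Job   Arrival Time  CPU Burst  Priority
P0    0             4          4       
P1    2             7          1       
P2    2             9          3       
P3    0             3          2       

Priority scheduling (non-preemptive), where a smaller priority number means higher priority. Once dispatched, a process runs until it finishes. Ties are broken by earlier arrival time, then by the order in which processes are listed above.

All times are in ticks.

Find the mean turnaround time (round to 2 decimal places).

12.75

Timeline: | P3 0-3 | P1 3-10 | P2 10-19 | P0 19-23 |
Completion: P0=23  P1=10  P2=19  P3=3
Turnaround times: P0=23, P1=8, P2=17, P3=3
Average turnaround = (23+8+17+3) / 4 = 51/4 = 12.75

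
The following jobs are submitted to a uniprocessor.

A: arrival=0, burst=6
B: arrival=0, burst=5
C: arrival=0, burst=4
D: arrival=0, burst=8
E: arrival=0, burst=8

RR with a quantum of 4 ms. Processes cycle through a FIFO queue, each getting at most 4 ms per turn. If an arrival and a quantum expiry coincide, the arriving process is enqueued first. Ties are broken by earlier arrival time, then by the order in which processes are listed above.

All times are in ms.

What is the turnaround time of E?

31

Timeline: | A 0-4 | B 4-8 | C 8-12 | D 12-16 | E 16-20 | A 20-22 | B 22-23 | D 23-27 | E 27-31 |
Completion: A=22  B=23  C=12  D=27  E=31
Turnaround(E) = completion − arrival = 31 − 0 = 31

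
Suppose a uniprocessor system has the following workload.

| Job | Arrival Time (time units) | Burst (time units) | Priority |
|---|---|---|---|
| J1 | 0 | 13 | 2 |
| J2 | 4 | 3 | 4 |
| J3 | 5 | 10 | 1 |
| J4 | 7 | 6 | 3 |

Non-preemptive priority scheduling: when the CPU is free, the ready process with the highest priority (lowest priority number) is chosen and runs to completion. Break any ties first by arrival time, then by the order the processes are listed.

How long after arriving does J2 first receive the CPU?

Schedule: | J1 0-13 | J3 13-23 | J4 23-29 | J2 29-32 |
Completion: J1=13  J2=32  J3=23  J4=29
Turnaround (C−A): J1=13  J2=28  J3=18  J4=22
Response(J2) = first start − arrival = 29 − 4 = 25

25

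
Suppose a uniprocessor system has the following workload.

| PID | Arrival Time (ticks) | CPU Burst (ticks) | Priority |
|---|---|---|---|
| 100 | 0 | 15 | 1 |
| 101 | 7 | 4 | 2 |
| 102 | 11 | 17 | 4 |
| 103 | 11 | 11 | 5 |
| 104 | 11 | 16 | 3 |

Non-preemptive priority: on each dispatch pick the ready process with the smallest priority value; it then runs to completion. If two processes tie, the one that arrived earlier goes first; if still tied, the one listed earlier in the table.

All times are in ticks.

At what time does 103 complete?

Gantt: | 100 0-15 | 101 15-19 | 104 19-35 | 102 35-52 | 103 52-63 |
Completion: 100=15  101=19  102=52  103=63  104=35
Turnaround (C−A): 100=15  101=12  102=41  103=52  104=24

63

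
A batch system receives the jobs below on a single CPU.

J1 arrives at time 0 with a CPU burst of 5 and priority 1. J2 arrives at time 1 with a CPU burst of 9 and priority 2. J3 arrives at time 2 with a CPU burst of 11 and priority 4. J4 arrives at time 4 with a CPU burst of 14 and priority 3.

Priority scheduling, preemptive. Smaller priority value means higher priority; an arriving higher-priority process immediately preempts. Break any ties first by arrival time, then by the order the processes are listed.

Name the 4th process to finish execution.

Gantt: | J1 0-5 | J2 5-14 | J4 14-28 | J3 28-39 |
Completion: J1=5  J2=14  J3=39  J4=28
Turnaround (C−A): J1=5  J2=13  J3=37  J4=24
Finish order: J1 → J2 → J4 → J3

J3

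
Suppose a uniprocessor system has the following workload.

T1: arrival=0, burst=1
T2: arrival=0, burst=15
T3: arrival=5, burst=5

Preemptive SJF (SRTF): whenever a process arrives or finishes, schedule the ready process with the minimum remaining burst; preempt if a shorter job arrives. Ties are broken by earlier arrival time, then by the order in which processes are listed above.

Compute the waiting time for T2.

6

Gantt: | T1 0-1 | T2 1-5 | T3 5-10 | T2 10-21 |
Completion: T1=1  T2=21  T3=10
Turnaround (C−A): T1=1  T2=21  T3=5
Waiting(T2) = turnaround − burst = 21 − 15 = 6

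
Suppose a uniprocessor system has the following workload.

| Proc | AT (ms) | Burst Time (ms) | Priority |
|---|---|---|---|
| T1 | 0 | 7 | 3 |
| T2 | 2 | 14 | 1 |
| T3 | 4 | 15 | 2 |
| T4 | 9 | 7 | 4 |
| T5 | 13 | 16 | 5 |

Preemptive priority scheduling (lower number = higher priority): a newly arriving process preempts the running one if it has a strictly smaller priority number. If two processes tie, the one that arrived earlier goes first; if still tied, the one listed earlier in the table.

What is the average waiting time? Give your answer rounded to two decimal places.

Schedule: | T1 0-2 | T2 2-16 | T3 16-31 | T1 31-36 | T4 36-43 | T5 43-59 |
Completion: T1=36  T2=16  T3=31  T4=43  T5=59
Waiting times: T1=29, T2=0, T3=12, T4=27, T5=30
Average waiting = (29+0+12+27+30) / 5 = 98/5 = 19.60

19.60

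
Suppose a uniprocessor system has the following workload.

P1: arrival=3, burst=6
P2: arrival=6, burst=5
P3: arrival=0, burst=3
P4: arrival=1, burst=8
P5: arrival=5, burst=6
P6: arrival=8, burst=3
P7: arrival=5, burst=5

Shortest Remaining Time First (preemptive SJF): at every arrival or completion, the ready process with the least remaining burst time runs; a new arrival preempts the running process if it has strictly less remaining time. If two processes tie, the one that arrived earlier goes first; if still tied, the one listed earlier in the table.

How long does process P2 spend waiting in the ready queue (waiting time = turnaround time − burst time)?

11

Timeline: | P3 0-3 | P1 3-9 | P6 9-12 | P7 12-17 | P2 17-22 | P5 22-28 | P4 28-36 |
Completion: P1=9  P2=22  P3=3  P4=36  P5=28  P6=12  P7=17
Waiting(P2) = turnaround − burst = 16 − 5 = 11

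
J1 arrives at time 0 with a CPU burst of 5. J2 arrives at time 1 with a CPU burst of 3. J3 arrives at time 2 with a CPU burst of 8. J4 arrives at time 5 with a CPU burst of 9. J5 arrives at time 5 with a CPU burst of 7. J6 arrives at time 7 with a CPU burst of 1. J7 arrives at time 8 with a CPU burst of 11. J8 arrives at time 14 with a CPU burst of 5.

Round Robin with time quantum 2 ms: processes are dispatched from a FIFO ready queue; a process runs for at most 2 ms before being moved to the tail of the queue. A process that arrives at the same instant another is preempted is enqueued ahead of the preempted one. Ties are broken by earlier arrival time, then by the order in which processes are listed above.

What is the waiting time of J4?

32

Gantt: | J1 0-2 | J2 2-4 | J3 4-6 | J1 6-8 | J2 8-9 | J4 9-11 | J5 11-13 | J3 13-15 | J6 15-16 | J7 16-18 | J1 18-19 | J4 19-21 | J5 21-23 | J8 23-25 | J3 25-27 | J7 27-29 | J4 29-31 | J5 31-33 | J8 33-35 | J3 35-37 | J7 37-39 | J4 39-41 | J5 41-42 | J8 42-43 | J7 43-45 | J4 45-46 | J7 46-49 |
Completion: J1=19  J2=9  J3=37  J4=46  J5=42  J6=16  J7=49  J8=43
Turnaround (C−A): J1=19  J2=8  J3=35  J4=41  J5=37  J6=9  J7=41  J8=29
Waiting(J4) = turnaround − burst = 41 − 9 = 32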